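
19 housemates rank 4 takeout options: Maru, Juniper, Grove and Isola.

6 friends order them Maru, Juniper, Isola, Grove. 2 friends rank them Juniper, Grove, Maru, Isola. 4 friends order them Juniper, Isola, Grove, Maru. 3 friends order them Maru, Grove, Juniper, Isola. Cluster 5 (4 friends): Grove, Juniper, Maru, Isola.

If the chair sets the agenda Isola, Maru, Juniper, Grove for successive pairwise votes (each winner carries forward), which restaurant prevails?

Juniper

Round 1: Isola vs Maru — 4–15, Maru advances.
Round 2: Maru vs Juniper — 9–10, Juniper advances.
Round 3: Juniper vs Grove — 12–7, Juniper advances.
The agenda winner is Juniper.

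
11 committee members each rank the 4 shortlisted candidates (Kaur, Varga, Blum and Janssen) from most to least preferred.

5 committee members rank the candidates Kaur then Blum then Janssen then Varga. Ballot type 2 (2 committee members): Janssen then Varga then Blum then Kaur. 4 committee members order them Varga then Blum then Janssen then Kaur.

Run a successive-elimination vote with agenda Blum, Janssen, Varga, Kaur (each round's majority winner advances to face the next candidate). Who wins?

Round 1: Blum vs Janssen — 9–2, Blum advances.
Round 2: Blum vs Varga — 5–6, Varga advances.
Round 3: Varga vs Kaur — 6–5, Varga advances.
The agenda winner is Varga.

Varga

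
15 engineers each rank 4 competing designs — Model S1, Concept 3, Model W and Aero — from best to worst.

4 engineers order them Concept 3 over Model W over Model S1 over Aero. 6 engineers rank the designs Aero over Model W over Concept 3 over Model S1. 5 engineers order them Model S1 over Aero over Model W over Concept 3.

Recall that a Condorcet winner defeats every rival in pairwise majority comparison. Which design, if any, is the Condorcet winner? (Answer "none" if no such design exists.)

none

Check each pair by majority over 15 ballots:
Model S1 vs Concept 3: 5 for Model S1, 10 for Concept 3 — Concept 3 by 10–5.
Model S1 vs Model W: 5 to 10, Model W.
Model S1 vs Aero: Model S1 is ranked higher on 4+5 = 9 ballots, Aero on 6. Model S1 wins 9–6.
Concept 3 vs Model W: 4 to 11, Model W.
Concept 3 vs Aero: Concept 3 preferred on 4 ballots; Aero wins 11–4.
Model W vs Aero: Model W preferred on 4 ballots; Aero wins 11–4.
Every design loses at least once (Model S1 loses to Concept 3; Concept 3 loses to Model W; Model W loses to Aero; Aero loses to Model S1). The majority relation contains the cycle Model S1 beats Aero beats Concept 3 beats Model S1, so there is no Condorcet winner.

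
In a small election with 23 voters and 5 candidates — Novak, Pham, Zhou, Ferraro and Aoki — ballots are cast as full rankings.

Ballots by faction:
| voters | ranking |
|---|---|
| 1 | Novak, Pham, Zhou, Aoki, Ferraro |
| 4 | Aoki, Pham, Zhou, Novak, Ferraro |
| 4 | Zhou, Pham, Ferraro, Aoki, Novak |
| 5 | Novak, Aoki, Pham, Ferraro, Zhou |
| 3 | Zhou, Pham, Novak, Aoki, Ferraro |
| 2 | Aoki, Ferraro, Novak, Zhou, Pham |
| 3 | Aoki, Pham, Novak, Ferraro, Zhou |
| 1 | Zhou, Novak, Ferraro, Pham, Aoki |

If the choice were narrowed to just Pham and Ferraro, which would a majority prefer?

Ballots ranking Pham above Ferraro: 1 + 4 + 4 + 5 + 3 + 3 = 20.
Ballots ranking Ferraro above Pham: 23 − 20 = 3.
Pham wins the head-to-head 20–3.

Pham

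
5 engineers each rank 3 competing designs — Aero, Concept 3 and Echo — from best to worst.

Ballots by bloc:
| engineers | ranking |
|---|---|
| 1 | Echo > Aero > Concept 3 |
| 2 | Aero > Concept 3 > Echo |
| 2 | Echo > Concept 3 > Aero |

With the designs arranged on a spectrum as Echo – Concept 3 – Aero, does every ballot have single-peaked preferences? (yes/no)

Axis positions: Echo=1, Concept 3=2, Aero=3.
Bloc 1: ranking walks positions 1-3-2; Aero is ranked above Concept 3 even though Concept 3 lies between Aero and the peak Echo on the axis — preferences dip and rise again. Not single-peaked.
Bloc 2 (peak Aero at position 3): ranking walks positions 3-2-1, expanding outward from the peak — single-peaked.
Bloc 3 (peak Echo at position 1): ranking walks positions 1-2-3, expanding outward from the peak — single-peaked.
Bloc 1 violates single-peakedness, so the profile is not single-peaked on this axis.

no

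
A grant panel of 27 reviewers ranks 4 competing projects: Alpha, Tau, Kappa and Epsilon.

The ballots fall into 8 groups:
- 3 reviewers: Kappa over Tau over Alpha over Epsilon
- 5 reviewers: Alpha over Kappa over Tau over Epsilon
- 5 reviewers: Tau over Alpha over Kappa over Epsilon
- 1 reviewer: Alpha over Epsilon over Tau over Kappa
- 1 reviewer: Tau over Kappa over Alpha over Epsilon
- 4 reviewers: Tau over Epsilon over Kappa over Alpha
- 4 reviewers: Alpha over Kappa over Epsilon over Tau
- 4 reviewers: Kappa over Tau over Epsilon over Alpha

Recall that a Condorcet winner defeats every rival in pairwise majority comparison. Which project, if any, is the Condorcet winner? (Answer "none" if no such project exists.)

Head-to-head results (27 reviewers):
Alpha vs Tau: 10 to 17, Tau.
Alpha–Kappa: Alpha 15–12.
Alpha vs Epsilon: Alpha preferred on 3+5+5+1+1+4 = 19 ballots; Alpha wins 19–8.
Tau vs Kappa: Kappa, 16–11.
Tau vs Epsilon: Tau wins 22–5.
Kappa vs Epsilon: Kappa, 22–5.
Each project drops at least one matchup (Alpha loses to Tau; Tau loses to Kappa; Kappa loses to Alpha; Epsilon loses to Alpha); the cycle Alpha → Kappa → Tau → Alpha rules out a Condorcet winner.

none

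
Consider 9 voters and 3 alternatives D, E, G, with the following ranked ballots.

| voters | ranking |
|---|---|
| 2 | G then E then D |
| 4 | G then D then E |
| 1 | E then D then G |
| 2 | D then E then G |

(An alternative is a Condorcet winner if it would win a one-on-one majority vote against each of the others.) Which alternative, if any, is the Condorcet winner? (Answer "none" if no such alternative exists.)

Pairwise majorities:
D–E: D 6–3.
D vs G: G, 6–3.
E vs G: G wins 6–3.
G beats each of D, E — G is the Condorcet winner.

G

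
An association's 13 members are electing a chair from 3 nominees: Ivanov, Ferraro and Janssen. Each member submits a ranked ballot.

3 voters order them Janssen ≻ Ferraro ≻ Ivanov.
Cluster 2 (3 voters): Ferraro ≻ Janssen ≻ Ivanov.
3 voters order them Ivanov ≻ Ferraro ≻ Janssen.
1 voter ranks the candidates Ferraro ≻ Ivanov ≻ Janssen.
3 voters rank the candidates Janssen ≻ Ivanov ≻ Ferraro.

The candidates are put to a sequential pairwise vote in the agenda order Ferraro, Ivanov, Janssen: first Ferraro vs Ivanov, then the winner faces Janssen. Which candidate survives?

Round 1: Ferraro vs Ivanov — 7–6, Ferraro advances.
Round 2: Ferraro vs Janssen — 7–6, Ferraro advances.
Ferraro survives the agenda.

Ferraro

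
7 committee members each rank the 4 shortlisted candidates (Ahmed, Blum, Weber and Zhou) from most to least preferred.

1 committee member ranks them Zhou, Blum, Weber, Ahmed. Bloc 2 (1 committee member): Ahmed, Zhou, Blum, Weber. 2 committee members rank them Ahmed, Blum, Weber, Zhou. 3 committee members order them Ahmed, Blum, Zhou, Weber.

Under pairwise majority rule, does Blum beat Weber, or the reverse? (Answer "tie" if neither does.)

Ballots ranking Blum above Weber: 1 + 1 + 2 + 3 = 7.
Ballots ranking Weber above Blum: 7 − 7 = 0.
Blum wins the head-to-head 7–0.

Blum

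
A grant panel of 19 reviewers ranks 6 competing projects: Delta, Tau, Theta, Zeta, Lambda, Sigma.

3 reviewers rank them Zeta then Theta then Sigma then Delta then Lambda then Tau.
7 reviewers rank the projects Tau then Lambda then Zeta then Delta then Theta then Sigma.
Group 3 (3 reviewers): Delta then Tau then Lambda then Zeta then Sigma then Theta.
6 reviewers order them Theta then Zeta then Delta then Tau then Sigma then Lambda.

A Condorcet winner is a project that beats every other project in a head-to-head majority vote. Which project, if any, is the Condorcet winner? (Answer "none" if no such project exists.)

none

Head-to-head results (19 reviewers):
Delta vs Tau: 3+3+6 = 12 for Delta, 7 for Tau — Delta by 12–7.
Delta–Theta: Delta 10–9.
Delta vs Zeta: 3 for Delta, 16 for Zeta — Zeta by 16–3.
Delta vs Lambda: Delta, 12–7.
Delta vs Sigma: 16 to 3, Delta.
Tau vs Theta: 7+3 = 10 for Tau, 9 for Theta — Tau by 10–9.
Tau vs Zeta: Tau is ranked higher on 7+3 = 10 ballots, Zeta on 9. Tau wins 10–9.
Tau–Lambda: Tau 16–3.
Tau vs Sigma: Tau wins 16–3.
Theta vs Zeta: Theta is ranked higher on 6 ballots, Zeta on 13. Zeta wins 13–6.
Theta vs Lambda: Theta preferred on 3+6 = 9 ballots; Lambda wins 10–9.
Theta vs Sigma: Theta preferred on 3+7+6 = 16 ballots; Theta wins 16–3.
Zeta vs Lambda: Zeta preferred on 3+6 = 9 ballots; Lambda wins 10–9.
Zeta vs Sigma: Zeta, 19–0.
Lambda–Sigma: Lambda 10–9.
No project is unbeaten: Delta loses to Zeta; Tau loses to Delta; Theta loses to Delta; Zeta loses to Tau; Lambda loses to Delta; Sigma loses to Delta. In particular Delta → Tau → Zeta → Delta is a majority cycle — no Condorcet winner exists.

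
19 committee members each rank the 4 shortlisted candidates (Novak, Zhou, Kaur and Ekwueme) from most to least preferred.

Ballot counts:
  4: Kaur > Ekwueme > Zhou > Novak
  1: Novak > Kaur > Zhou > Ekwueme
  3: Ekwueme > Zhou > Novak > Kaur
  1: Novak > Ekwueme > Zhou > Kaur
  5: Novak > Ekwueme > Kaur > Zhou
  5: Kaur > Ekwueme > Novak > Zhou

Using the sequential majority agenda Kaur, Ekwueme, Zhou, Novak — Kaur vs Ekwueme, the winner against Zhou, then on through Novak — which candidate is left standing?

Novak

Round 1: Kaur vs Ekwueme — 10–9, Kaur advances.
Round 2: Kaur vs Zhou — 15–4, Kaur advances.
Round 3: Kaur vs Novak — 9–10, Novak advances.
The agenda winner is Novak.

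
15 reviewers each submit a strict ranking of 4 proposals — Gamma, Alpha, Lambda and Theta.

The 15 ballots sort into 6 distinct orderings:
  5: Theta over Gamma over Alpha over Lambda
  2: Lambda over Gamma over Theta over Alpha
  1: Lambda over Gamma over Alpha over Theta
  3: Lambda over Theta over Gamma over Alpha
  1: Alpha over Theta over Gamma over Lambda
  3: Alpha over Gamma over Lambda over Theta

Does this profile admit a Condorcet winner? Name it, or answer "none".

none

Check each pair by majority over 15 ballots:
Gamma vs Alpha: Gamma wins 11–4.
Gamma vs Lambda: Gamma, 9–6.
Gamma vs Theta: Theta, 9–6.
Alpha vs Lambda: Alpha, 9–6.
Alpha–Theta: Theta 10–5.
Lambda vs Theta: Lambda, 9–6.
Each project drops at least one matchup (Gamma loses to Theta; Alpha loses to Gamma; Lambda loses to Gamma; Theta loses to Lambda); the cycle Gamma beats Lambda beats Theta beats Gamma rules out a Condorcet winner.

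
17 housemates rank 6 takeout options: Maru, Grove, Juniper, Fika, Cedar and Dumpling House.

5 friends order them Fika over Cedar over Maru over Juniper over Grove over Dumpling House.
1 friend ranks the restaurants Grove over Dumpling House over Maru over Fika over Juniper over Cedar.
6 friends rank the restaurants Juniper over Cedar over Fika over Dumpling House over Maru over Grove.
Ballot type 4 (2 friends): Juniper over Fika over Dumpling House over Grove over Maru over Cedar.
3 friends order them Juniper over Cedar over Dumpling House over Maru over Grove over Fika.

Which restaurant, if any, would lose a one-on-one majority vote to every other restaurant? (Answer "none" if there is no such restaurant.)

Grove

Pairwise majorities:
Maru vs Grove: Maru, 14–3.
Maru vs Juniper: Maru preferred on 5+1 = 6 ballots; Juniper wins 11–6.
Maru vs Fika: Maru preferred on 1+3 = 4 ballots; Fika wins 13–4.
Maru vs Cedar: 1+2 = 3 for Maru, 14 for Cedar — Cedar by 14–3.
Maru–Dumpling House: Dumpling House 12–5.
Grove vs Juniper: 1 to 16, Juniper.
Grove vs Fika: Fika wins 13–4.
Grove vs Cedar: Cedar, 14–3.
Grove vs Dumpling House: Dumpling House wins 11–6.
Juniper vs Fika: Juniper, 11–6.
Juniper vs Cedar: Juniper, 12–5.
Juniper vs Dumpling House: Juniper is ranked higher on 5+6+2+3 = 16 ballots, Dumpling House on 1. Juniper wins 16–1.
Fika vs Cedar: 8 to 9, Cedar.
Fika vs Dumpling House: 5+6+2 = 13 for Fika, 4 for Dumpling House — Fika by 13–4.
Cedar vs Dumpling House: 14 to 3, Cedar.
Only Grove has no wins; Grove is the Condorcet loser.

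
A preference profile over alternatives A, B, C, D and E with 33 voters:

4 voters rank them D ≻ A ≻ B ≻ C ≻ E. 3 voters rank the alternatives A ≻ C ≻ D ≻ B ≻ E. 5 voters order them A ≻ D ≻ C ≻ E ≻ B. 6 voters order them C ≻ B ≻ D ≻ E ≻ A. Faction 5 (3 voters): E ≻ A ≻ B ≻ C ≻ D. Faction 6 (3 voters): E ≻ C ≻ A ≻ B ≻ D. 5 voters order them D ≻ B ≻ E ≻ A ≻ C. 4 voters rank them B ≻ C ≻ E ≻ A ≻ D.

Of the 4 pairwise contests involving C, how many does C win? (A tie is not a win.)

C against each rival (33 voters):
C vs A: A, 20–13.
C vs B: C, 17–16.
C vs D: C, 19–14.
C vs E: C preferred on 4+3+5+6+4 = 22 ballots; C wins 22–11.
C beats B, D, E; loses to A — 3 pairwise wins.

3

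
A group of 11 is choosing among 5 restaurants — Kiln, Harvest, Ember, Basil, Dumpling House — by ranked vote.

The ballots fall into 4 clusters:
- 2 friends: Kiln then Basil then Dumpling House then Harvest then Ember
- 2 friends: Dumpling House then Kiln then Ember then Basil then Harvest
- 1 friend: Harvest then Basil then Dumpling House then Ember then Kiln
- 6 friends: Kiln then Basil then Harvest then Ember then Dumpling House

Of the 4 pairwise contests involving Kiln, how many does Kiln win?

Kiln against each rival (11 friends):
Kiln–Harvest: Kiln 10–1.
Kiln vs Ember: Kiln preferred on 2+2+6 = 10 ballots; Kiln wins 10–1.
Kiln vs Basil: 2+2+6 = 10 for Kiln, 1 for Basil — Kiln by 10–1.
Kiln vs Dumpling House: 2+6 = 8 for Kiln, 3 for Dumpling House — Kiln by 8–3.
Kiln beats Harvest, Ember, Basil, Dumpling House — 4 pairwise wins.

4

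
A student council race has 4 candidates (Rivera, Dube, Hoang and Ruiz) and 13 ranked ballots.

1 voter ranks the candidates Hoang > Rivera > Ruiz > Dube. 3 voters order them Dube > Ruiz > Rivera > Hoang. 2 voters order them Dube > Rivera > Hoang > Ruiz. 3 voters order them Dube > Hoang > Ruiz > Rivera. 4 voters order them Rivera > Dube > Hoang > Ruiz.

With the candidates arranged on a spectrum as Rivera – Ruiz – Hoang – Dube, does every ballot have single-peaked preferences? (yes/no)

no

Axis positions: Rivera=1, Ruiz=2, Hoang=3, Dube=4.
Group 1: ranking walks positions 3-1-2-4; Rivera is ranked above Ruiz even though Ruiz lies between Rivera and the peak Hoang on the axis — preferences dip and rise again. Not single-peaked.
Group 2: ranking walks positions 4-2-1-3; Ruiz is ranked above Hoang even though Hoang lies between Ruiz and the peak Dube on the axis — preferences dip and rise again. Not single-peaked.
Group 3: ranking walks positions 4-1-3-2; Rivera is ranked above Hoang even though Hoang lies between Rivera and the peak Dube on the axis — preferences dip and rise again. Not single-peaked.
Group 4 (peak Dube at position 4): ranking walks positions 4-3-2-1, expanding outward from the peak — single-peaked.
Group 5: ranking walks positions 1-4-3-2; Dube is ranked above Ruiz even though Ruiz lies between Dube and the peak Rivera on the axis — preferences dip and rise again. Not single-peaked.
Group 1 violates single-peakedness, so the profile is not single-peaked on this axis.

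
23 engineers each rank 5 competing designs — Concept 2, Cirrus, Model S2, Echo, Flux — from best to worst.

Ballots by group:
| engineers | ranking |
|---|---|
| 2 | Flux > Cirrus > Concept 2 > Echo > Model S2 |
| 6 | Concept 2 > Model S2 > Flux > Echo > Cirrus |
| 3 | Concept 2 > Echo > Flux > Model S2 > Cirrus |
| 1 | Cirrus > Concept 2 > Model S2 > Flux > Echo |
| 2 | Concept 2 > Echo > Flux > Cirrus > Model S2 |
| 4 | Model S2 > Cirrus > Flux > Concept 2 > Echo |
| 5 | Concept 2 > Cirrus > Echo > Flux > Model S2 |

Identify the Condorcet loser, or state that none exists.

none

Pairwise majorities:
Concept 2 vs Cirrus: 6+3+2+5 = 16 for Concept 2, 7 for Cirrus — Concept 2 by 16–7.
Concept 2 vs Model S2: Concept 2 preferred on 2+6+3+1+2+5 = 19 ballots; Concept 2 wins 19–4.
Concept 2 vs Echo: Concept 2, 23–0.
Concept 2 vs Flux: 17 to 6, Concept 2.
Cirrus vs Model S2: Cirrus is ranked higher on 2+1+2+5 = 10 ballots, Model S2 on 13. Model S2 wins 13–10.
Cirrus vs Echo: 2+1+4+5 = 12 for Cirrus, 11 for Echo — Cirrus by 12–11.
Cirrus–Flux: Flux 13–10.
Model S2 vs Echo: Model S2 is ranked higher on 6+1+4 = 11 ballots, Echo on 12. Echo wins 12–11.
Model S2 vs Flux: 11 to 12, Flux.
Echo vs Flux: 3+2+5 = 10 for Echo, 13 for Flux — Flux by 13–10.
Each design has at least one pairwise win (Concept 2 beats Cirrus; Cirrus beats Echo; Model S2 beats Cirrus; Echo beats Model S2; Flux beats Cirrus) — no Condorcet loser.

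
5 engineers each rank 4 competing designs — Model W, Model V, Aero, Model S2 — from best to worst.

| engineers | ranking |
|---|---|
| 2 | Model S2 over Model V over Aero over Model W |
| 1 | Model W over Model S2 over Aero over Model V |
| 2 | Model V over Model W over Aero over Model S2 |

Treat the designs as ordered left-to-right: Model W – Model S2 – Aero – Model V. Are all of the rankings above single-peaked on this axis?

Axis positions: Model W=1, Model S2=2, Aero=3, Model V=4.
Type 1: ranking walks positions 2-4-3-1; Model V is ranked above Aero even though Aero lies between Model V and the peak Model S2 on the axis — preferences dip and rise again. Not single-peaked.
Type 2 (peak Model W at position 1): ranking walks positions 1-2-3-4, expanding outward from the peak — single-peaked.
Type 3: ranking walks positions 4-1-3-2; Model W is ranked above Aero even though Aero lies between Model W and the peak Model V on the axis — preferences dip and rise again. Not single-peaked.
Type 1 violates single-peakedness, so the profile is not single-peaked on this axis.

no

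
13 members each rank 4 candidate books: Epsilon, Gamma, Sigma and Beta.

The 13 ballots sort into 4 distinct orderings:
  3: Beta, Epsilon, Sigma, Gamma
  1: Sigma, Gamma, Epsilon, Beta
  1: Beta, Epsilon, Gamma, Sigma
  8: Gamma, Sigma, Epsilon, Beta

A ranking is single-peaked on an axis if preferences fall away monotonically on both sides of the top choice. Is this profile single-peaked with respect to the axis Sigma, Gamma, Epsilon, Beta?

no

Axis positions: Sigma=1, Gamma=2, Epsilon=3, Beta=4.
Type 1: ranking walks positions 4-3-1-2; Sigma is ranked above Gamma even though Gamma lies between Sigma and the peak Beta on the axis — preferences dip and rise again. Not single-peaked.
Type 2 (peak Sigma at position 1): ranking walks positions 1-2-3-4, expanding outward from the peak — single-peaked.
Type 3 (peak Beta at position 4): ranking walks positions 4-3-2-1, expanding outward from the peak — single-peaked.
Type 4 (peak Gamma at position 2): ranking walks positions 2-1-3-4, expanding outward from the peak — single-peaked.
Type 1 violates single-peakedness, so the profile is not single-peaked on this axis.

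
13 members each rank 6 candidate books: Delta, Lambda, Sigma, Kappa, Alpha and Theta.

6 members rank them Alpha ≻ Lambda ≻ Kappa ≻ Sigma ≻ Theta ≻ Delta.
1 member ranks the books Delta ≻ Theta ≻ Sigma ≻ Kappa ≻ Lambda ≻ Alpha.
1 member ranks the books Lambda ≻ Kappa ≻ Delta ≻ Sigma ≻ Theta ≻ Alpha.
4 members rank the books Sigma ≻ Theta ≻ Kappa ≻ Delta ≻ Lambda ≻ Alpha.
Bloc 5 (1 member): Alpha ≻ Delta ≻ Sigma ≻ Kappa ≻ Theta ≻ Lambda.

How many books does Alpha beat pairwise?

5

Alpha against each rival (13 members):
Alpha–Delta: Alpha 7–6.
Alpha vs Lambda: 7 to 6, Alpha.
Alpha vs Sigma: 7 to 6, Alpha.
Alpha vs Kappa: Alpha wins 7–6.
Alpha vs Theta: Alpha wins 7–6.
Alpha beats Delta, Lambda, Sigma, Kappa, Theta — 5 pairwise wins.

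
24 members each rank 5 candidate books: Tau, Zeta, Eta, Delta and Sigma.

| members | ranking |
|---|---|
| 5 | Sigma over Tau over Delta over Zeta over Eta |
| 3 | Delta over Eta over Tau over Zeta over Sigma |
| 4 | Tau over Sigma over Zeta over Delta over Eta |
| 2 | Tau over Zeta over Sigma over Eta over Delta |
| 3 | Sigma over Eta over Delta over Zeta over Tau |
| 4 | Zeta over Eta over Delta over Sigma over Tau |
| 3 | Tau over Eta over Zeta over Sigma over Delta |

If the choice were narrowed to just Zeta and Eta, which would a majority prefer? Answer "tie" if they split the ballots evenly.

Ballots ranking Zeta above Eta: 5 + 4 + 2 + 4 = 15.
Ballots ranking Eta above Zeta: 24 − 15 = 9.
Zeta wins the head-to-head 15–9.

Zeta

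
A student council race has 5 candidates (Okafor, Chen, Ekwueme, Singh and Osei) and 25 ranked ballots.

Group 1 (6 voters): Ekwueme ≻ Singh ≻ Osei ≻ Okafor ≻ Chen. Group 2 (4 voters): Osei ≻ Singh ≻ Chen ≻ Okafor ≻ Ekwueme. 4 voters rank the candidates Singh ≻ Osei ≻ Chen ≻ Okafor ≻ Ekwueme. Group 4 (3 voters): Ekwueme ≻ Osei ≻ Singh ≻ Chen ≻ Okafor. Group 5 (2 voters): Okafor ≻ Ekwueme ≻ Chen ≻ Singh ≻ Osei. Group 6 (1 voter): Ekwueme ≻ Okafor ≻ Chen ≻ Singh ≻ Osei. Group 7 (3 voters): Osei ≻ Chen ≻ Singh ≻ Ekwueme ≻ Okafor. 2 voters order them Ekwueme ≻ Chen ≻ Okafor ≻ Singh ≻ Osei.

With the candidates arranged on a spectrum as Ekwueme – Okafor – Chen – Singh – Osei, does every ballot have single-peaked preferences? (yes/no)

no

Axis positions: Ekwueme=1, Okafor=2, Chen=3, Singh=4, Osei=5.
Group 1: ranking walks positions 1-4-5-2-3; Singh is ranked above Okafor even though Okafor lies between Singh and the peak Ekwueme on the axis — preferences dip and rise again. Not single-peaked.
Group 2 (peak Osei at position 5): ranking walks positions 5-4-3-2-1, expanding outward from the peak — single-peaked.
Group 3 (peak Singh at position 4): ranking walks positions 4-5-3-2-1, expanding outward from the peak — single-peaked.
Group 4: ranking walks positions 1-5-4-3-2; Osei is ranked above Okafor even though Okafor lies between Osei and the peak Ekwueme on the axis — preferences dip and rise again. Not single-peaked.
Group 5 (peak Okafor at position 2): ranking walks positions 2-1-3-4-5, expanding outward from the peak — single-peaked.
Group 6 (peak Ekwueme at position 1): ranking walks positions 1-2-3-4-5, expanding outward from the peak — single-peaked.
Group 7: ranking walks positions 5-3-4-1-2; Chen is ranked above Singh even though Singh lies between Chen and the peak Osei on the axis — preferences dip and rise again. Not single-peaked.
Group 8: ranking walks positions 1-3-2-4-5; Chen is ranked above Okafor even though Okafor lies between Chen and the peak Ekwueme on the axis — preferences dip and rise again. Not single-peaked.
Group 1 violates single-peakedness, so the profile is not single-peaked on this axis.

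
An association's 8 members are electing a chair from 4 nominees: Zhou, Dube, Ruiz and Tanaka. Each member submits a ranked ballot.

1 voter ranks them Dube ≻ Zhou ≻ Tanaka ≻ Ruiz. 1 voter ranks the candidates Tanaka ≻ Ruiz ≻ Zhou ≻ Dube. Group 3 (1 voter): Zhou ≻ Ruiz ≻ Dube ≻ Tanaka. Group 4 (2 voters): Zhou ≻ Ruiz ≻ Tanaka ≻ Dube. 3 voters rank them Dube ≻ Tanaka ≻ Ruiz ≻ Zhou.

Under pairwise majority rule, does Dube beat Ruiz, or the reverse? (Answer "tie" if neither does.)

tie

Ballots ranking Dube above Ruiz: 1 + 3 = 4.
Ballots ranking Ruiz above Dube: 8 − 4 = 4.
4–4: the pair ties.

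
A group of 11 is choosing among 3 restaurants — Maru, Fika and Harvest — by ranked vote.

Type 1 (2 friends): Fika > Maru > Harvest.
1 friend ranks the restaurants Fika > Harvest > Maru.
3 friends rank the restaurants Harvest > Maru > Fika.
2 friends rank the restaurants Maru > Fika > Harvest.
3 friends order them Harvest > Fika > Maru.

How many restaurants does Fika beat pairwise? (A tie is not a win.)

Fika against each rival (11 friends):
Fika vs Maru: Fika wins 6–5.
Fika–Harvest: Harvest 6–5.
Fika beats Maru; loses to Harvest — 1 pairwise win.

1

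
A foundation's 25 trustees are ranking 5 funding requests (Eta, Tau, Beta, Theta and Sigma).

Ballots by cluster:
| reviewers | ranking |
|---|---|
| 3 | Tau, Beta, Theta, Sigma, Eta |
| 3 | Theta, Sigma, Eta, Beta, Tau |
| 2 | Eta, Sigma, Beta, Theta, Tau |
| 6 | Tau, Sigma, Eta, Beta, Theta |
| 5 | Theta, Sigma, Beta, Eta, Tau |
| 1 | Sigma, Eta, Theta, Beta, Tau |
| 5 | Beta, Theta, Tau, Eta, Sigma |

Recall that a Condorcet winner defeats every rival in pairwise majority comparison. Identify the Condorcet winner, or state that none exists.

none

Pairwise majorities:
Eta vs Tau: Tau wins 14–11.
Eta–Beta: Beta 13–12.
Eta–Theta: Theta 16–9.
Eta vs Sigma: Sigma wins 18–7.
Tau vs Beta: Beta, 16–9.
Tau–Theta: Theta 16–9.
Tau vs Sigma: Tau wins 14–11.
Beta vs Theta: Beta wins 16–9.
Beta vs Sigma: Sigma wins 17–8.
Theta vs Sigma: Theta wins 16–9.
Each project drops at least one matchup (Eta loses to Tau; Tau loses to Beta; Beta loses to Sigma; Theta loses to Beta; Sigma loses to Tau); the cycle Tau > Sigma > Beta > Tau rules out a Condorcet winner.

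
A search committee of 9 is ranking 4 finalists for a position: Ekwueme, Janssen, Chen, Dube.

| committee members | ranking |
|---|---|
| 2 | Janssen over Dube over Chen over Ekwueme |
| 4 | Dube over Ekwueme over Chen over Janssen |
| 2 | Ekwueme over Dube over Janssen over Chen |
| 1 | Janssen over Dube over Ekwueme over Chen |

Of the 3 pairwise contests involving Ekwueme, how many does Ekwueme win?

2

Ekwueme against each rival (9 committee members):
Ekwueme–Janssen: Ekwueme 6–3.
Ekwueme vs Chen: 4+2+1 = 7 for Ekwueme, 2 for Chen — Ekwueme by 7–2.
Ekwueme vs Dube: Dube, 7–2.
Ekwueme beats Janssen, Chen; loses to Dube — 2 pairwise wins.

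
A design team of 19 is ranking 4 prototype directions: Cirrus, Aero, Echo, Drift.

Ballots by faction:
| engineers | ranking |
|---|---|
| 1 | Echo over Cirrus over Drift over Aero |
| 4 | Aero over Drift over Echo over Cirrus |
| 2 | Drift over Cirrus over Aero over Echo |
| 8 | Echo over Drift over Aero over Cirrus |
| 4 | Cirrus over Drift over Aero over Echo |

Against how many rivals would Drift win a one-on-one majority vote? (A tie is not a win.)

3

Drift against each rival (19 engineers):
Drift vs Cirrus: Drift is ranked higher on 4+2+8 = 14 ballots, Cirrus on 5. Drift wins 14–5.
Drift–Aero: Drift 15–4.
Drift–Echo: Drift 10–9.
Drift beats Cirrus, Aero, Echo — 3 pairwise wins.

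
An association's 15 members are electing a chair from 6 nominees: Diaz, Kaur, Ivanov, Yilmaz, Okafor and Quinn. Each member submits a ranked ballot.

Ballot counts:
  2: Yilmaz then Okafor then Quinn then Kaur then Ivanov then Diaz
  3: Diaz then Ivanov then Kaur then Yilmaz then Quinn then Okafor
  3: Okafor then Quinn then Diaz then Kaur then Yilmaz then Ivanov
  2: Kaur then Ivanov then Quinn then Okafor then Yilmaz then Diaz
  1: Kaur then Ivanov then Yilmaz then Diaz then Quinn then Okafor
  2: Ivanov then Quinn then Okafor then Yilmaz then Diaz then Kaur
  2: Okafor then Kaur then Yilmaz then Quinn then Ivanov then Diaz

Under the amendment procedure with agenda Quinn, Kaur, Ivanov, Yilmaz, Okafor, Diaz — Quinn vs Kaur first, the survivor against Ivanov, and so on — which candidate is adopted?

Round 1: Quinn vs Kaur — 7–8, Kaur advances.
Round 2: Kaur vs Ivanov — 10–5, Kaur advances.
Round 3: Kaur vs Yilmaz — 11–4, Kaur advances.
Round 4: Kaur vs Okafor — 6–9, Okafor advances.
Round 5: Okafor vs Diaz — 11–4, Okafor advances.
Okafor survives the agenda.

Okafor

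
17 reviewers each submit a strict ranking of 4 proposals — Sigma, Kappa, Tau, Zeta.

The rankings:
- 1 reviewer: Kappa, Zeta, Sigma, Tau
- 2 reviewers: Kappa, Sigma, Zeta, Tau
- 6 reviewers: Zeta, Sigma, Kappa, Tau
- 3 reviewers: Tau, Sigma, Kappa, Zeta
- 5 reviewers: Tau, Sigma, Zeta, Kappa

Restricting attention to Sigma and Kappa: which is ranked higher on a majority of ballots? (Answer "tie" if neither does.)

Ballots ranking Sigma above Kappa: 6 + 3 + 5 = 14.
Ballots ranking Kappa above Sigma: 17 − 14 = 3.
Sigma wins the head-to-head 14–3.

Sigma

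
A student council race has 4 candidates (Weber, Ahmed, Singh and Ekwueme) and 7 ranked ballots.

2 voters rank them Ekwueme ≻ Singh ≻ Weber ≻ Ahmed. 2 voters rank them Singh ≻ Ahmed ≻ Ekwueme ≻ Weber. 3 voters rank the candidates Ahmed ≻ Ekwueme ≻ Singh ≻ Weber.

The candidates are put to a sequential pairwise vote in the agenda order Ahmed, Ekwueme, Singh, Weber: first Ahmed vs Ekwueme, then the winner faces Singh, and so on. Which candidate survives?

Singh

Round 1: Ahmed vs Ekwueme — 5–2, Ahmed advances.
Round 2: Ahmed vs Singh — 3–4, Singh advances.
Round 3: Singh vs Weber — 7–0, Singh advances.
The agenda winner is Singh.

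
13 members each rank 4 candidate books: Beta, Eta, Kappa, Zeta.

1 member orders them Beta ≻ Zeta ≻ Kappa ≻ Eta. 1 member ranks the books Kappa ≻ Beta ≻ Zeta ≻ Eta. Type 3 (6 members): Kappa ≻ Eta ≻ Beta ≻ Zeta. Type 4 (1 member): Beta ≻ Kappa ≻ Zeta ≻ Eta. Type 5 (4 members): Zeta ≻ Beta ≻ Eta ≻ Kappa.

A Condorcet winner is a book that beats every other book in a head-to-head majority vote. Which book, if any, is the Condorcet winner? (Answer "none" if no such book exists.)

Check each pair by majority over 13 ballots:
Beta vs Eta: Beta, 7–6.
Beta–Kappa: Kappa 7–6.
Beta vs Zeta: Beta, 9–4.
Eta vs Kappa: Kappa wins 9–4.
Eta vs Zeta: Zeta wins 7–6.
Kappa vs Zeta: Kappa, 8–5.
Kappa defeats every rival head-to-head and is the Condorcet winner.

Kappa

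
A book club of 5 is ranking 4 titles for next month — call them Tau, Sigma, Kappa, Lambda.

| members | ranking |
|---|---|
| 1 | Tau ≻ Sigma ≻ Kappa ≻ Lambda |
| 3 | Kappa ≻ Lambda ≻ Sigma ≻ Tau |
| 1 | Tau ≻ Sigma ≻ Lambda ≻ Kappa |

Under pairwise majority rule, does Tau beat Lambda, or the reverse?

Ballots ranking Tau above Lambda: 1 + 1 = 2.
Ballots ranking Lambda above Tau: 5 − 2 = 3.
Lambda wins the head-to-head 3–2.

Lambda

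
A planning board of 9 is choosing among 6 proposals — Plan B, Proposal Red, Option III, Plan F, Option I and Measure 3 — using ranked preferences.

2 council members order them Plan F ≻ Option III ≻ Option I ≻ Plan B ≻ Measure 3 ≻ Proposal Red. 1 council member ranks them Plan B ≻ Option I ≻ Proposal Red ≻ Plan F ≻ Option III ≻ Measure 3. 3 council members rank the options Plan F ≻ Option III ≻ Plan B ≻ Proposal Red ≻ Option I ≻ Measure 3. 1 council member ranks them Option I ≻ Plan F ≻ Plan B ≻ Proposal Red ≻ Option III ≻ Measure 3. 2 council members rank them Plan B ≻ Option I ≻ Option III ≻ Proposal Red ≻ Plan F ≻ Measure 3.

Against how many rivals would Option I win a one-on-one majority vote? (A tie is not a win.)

2

Option I against each rival (9 council members):
Option I vs Plan B: Plan B, 6–3.
Option I–Proposal Red: Option I 6–3.
Option I vs Option III: 1+1+2 = 4 for Option I, 5 for Option III — Option III by 5–4.
Option I vs Plan F: Plan F wins 5–4.
Option I vs Measure 3: Option I is ranked higher on 2+1+3+1+2 = 9 ballots, Measure 3 on 0. Option I wins 9–0.
Option I beats Proposal Red, Measure 3; loses to Plan B, Option III, Plan F — 2 pairwise wins.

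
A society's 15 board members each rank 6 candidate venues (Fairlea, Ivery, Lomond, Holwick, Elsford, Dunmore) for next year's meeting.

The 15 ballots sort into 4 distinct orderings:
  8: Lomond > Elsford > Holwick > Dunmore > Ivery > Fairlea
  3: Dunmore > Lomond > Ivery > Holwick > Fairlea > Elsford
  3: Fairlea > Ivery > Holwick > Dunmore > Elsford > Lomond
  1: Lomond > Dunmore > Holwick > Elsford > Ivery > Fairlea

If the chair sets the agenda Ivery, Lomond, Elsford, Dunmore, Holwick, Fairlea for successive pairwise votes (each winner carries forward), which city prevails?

Round 1: Ivery vs Lomond — 3–12, Lomond advances.
Round 2: Lomond vs Elsford — 12–3, Lomond advances.
Round 3: Lomond vs Dunmore — 9–6, Lomond advances.
Round 4: Lomond vs Holwick — 12–3, Lomond advances.
Round 5: Lomond vs Fairlea — 12–3, Lomond advances.
The agenda winner is Lomond.

Lomond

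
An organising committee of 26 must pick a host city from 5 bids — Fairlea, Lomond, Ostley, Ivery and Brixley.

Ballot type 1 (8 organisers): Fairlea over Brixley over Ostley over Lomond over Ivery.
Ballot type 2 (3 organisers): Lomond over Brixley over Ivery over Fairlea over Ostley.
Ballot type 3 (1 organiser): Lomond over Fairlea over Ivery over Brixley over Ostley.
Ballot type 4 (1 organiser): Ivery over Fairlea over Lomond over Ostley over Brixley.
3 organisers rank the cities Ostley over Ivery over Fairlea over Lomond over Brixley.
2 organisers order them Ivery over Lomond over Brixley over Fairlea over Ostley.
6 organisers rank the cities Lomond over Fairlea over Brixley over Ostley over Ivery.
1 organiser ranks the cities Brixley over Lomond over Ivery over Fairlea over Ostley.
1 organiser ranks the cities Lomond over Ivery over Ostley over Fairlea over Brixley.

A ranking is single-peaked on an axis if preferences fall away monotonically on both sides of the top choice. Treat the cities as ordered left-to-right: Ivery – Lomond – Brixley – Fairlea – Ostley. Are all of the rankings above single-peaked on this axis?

Axis positions: Ivery=1, Lomond=2, Brixley=3, Fairlea=4, Ostley=5.
Ballot type 1 (peak Fairlea at position 4): ranking walks positions 4-3-5-2-1, expanding outward from the peak — single-peaked.
Ballot type 2 (peak Lomond at position 2): ranking walks positions 2-3-1-4-5, expanding outward from the peak — single-peaked.
Ballot type 3: ranking walks positions 2-4-1-3-5; Fairlea is ranked above Brixley even though Brixley lies between Fairlea and the peak Lomond on the axis — preferences dip and rise again. Not single-peaked.
Ballot type 4: ranking walks positions 1-4-2-5-3; Fairlea is ranked above Lomond even though Lomond lies between Fairlea and the peak Ivery on the axis — preferences dip and rise again. Not single-peaked.
Ballot type 5: ranking walks positions 5-1-4-2-3; Ivery is ranked above Fairlea even though Fairlea lies between Ivery and the peak Ostley on the axis — preferences dip and rise again. Not single-peaked.
Ballot type 6 (peak Ivery at position 1): ranking walks positions 1-2-3-4-5, expanding outward from the peak — single-peaked.
Ballot type 7: ranking walks positions 2-4-3-5-1; Fairlea is ranked above Brixley even though Brixley lies between Fairlea and the peak Lomond on the axis — preferences dip and rise again. Not single-peaked.
Ballot type 8 (peak Brixley at position 3): ranking walks positions 3-2-1-4-5, expanding outward from the peak — single-peaked.
Ballot type 9: ranking walks positions 2-1-5-4-3; Ostley is ranked above Brixley even though Brixley lies between Ostley and the peak Lomond on the axis — preferences dip and rise again. Not single-peaked.
Ballot type 3 violates single-peakedness, so the profile is not single-peaked on this axis.

no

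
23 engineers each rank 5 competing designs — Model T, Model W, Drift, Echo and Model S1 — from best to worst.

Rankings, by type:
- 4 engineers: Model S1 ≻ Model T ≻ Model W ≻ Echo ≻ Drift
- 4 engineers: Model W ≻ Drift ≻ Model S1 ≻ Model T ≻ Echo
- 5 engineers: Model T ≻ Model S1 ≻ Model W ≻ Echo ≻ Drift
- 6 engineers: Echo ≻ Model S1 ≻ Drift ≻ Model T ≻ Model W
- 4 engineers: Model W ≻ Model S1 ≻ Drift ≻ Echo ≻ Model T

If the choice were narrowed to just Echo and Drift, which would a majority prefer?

Ballots ranking Echo above Drift: 4 + 5 + 6 = 15.
Ballots ranking Drift above Echo: 23 − 15 = 8.
Echo wins the head-to-head 15–8.

Echo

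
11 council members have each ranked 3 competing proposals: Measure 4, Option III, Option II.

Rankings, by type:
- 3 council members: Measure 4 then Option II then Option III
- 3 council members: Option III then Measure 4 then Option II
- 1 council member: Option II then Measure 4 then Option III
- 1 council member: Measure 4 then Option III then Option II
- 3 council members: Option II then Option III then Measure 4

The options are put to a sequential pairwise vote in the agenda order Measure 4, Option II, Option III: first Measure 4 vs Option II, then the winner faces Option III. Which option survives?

Round 1: Measure 4 vs Option II — 7–4, Measure 4 advances.
Round 2: Measure 4 vs Option III — 5–6, Option III advances.
The agenda winner is Option III.

Option III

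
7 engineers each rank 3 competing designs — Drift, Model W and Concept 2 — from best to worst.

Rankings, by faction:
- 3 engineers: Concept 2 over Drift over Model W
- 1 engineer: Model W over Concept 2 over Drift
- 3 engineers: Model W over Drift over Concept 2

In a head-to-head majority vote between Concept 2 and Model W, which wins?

Model W

Ballots ranking Concept 2 above Model W: 3.
Ballots ranking Model W above Concept 2: 7 − 3 = 4.
Model W wins the head-to-head 4–3.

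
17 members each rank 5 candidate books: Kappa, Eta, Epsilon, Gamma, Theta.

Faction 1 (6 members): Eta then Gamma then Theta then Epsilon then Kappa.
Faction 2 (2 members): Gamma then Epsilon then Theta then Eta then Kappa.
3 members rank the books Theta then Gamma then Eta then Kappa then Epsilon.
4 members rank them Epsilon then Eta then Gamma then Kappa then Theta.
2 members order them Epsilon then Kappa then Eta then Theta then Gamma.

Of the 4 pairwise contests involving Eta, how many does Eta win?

4

Eta against each rival (17 members):
Eta vs Kappa: 6+2+3+4 = 15 for Eta, 2 for Kappa — Eta by 15–2.
Eta vs Epsilon: 9 to 8, Eta.
Eta vs Gamma: 6+4+2 = 12 for Eta, 5 for Gamma — Eta by 12–5.
Eta vs Theta: 6+4+2 = 12 for Eta, 5 for Theta — Eta by 12–5.
Eta beats Kappa, Epsilon, Gamma, Theta — 4 pairwise wins.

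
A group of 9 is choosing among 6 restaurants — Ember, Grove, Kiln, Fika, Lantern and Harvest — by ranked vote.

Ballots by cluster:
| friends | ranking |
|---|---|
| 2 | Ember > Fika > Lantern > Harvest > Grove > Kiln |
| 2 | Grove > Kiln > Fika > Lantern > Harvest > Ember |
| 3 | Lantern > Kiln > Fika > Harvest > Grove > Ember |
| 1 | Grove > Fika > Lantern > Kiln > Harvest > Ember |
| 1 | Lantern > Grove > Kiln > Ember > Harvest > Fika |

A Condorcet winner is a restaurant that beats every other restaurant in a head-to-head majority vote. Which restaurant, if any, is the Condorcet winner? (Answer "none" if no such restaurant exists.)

Head-to-head results (9 friends):
Ember vs Grove: 2 to 7, Grove.
Ember vs Kiln: Ember is ranked higher on 2 ballots, Kiln on 7. Kiln wins 7–2.
Ember vs Fika: 3 to 6, Fika.
Ember vs Lantern: 2 to 7, Lantern.
Ember vs Harvest: 3 to 6, Harvest.
Grove vs Kiln: 2+2+1+1 = 6 for Grove, 3 for Kiln — Grove by 6–3.
Grove vs Fika: 4 to 5, Fika.
Grove vs Lantern: Grove is ranked higher on 2+1 = 3 ballots, Lantern on 6. Lantern wins 6–3.
Grove vs Harvest: Grove is ranked higher on 2+1+1 = 4 ballots, Harvest on 5. Harvest wins 5–4.
Kiln vs Fika: Kiln preferred on 2+3+1 = 6 ballots; Kiln wins 6–3.
Kiln vs Lantern: Kiln is ranked higher on 2 ballots, Lantern on 7. Lantern wins 7–2.
Kiln vs Harvest: Kiln is ranked higher on 2+3+1+1 = 7 ballots, Harvest on 2. Kiln wins 7–2.
Fika vs Lantern: Fika is ranked higher on 2+2+1 = 5 ballots, Lantern on 4. Fika wins 5–4.
Fika vs Harvest: Fika is ranked higher on 2+2+3+1 = 8 ballots, Harvest on 1. Fika wins 8–1.
Lantern vs Harvest: Lantern preferred on 2+2+3+1+1 = 9 ballots; Lantern wins 9–0.
Every restaurant loses at least once (Ember loses to Grove; Grove loses to Fika; Kiln loses to Grove; Fika loses to Kiln; Lantern loses to Fika; Harvest loses to Kiln). The majority relation contains the cycle Grove > Kiln > Fika > Grove, so there is no Condorcet winner.

none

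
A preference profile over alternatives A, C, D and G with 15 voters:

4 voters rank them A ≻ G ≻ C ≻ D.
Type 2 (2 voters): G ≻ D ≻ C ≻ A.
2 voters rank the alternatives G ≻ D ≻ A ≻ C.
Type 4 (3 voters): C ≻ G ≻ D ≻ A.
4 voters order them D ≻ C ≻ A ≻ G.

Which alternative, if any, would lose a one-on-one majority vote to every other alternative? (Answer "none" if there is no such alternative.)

none

Pairwise majorities:
A–C: C 9–6.
A vs D: D, 11–4.
A vs G: A wins 8–7.
C vs D: 7 to 8, D.
C vs G: C preferred on 3+4 = 7 ballots; G wins 8–7.
D vs G: D is ranked higher on 4 ballots, G on 11. G wins 11–4.
No alternative is winless: A beats G; C beats A; D beats A; G beats C. There is no Condorcet loser.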